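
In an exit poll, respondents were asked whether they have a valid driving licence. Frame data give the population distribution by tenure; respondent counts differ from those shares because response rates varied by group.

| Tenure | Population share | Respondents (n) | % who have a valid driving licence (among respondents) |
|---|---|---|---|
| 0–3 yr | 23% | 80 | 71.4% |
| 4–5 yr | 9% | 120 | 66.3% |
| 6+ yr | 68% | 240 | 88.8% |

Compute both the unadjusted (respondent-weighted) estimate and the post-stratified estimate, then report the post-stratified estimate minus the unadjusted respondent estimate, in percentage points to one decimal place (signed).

Unadjusted (pooled respondent) estimate weights by respondent counts:
  (80/440)×71.4 + (120/440)×66.3 + (240/440)×88.8 = 79.5%
Post-stratifying to population shares instead:
  0.23×71.4 + 0.09×66.3 + 0.68×88.8 = 82.773%
Difference = 82.773 − 79.5 = 3.273 pp.

+3.3 percentage points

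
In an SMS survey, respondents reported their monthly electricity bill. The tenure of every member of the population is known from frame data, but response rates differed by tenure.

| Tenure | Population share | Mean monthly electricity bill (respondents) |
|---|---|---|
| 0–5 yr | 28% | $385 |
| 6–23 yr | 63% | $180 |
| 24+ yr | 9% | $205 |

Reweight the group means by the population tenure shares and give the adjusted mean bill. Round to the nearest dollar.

$240

Post-stratification weights by population share, not respondent share:
  0–5 yr: 0.28 × 385 = 107.8
  6–23 yr: 0.63 × 180 = 113.4
  24+ yr: 0.09 × 205 = 18.45
Post-stratified estimate = 239.65 → $240.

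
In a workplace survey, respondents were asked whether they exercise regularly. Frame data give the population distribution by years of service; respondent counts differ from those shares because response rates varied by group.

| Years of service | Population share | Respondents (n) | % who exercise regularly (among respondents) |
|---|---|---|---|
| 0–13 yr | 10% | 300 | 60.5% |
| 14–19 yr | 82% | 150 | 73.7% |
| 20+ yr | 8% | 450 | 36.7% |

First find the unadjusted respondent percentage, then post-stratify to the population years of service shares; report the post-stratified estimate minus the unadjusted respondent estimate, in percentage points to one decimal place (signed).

Without adjustment, the pooled respondent share is:
  (300/900)×60.5 + (150/900)×73.7 + (450/900)×36.7 = 50.8%
Reweighting by population years of service shares:
  0.1×60.5 + 0.82×73.7 + 0.08×36.7 = 69.42%
Difference = 69.42 − 50.8 = 18.62 pp.

+18.6 percentage points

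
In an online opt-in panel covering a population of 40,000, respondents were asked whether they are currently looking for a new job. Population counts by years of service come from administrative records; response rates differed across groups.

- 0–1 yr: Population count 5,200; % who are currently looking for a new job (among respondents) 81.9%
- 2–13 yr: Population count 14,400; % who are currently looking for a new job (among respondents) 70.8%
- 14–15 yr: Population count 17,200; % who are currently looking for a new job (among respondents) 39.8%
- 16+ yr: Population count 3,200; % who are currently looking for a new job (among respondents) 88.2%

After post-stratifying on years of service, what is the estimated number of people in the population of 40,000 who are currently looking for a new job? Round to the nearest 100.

24,100

Estimated count per cell = population count × respondent percentage:
  0–1 yr: 5,200 × 81.9% = 4258.8
  2–13 yr: 14,400 × 70.8% = 10195.2
  14–15 yr: 17,200 × 39.8% = 6845.6
  16+ yr: 3,200 × 88.2% = 2822.4
Estimated total = 24,122 → 24,100.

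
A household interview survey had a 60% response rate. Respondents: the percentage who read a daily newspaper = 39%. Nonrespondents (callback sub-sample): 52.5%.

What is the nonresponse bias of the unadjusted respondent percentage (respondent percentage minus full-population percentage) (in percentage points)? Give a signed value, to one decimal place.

Nonresponse fraction = 1 − 0.6 = 0.4.
Bias = (nonresponse fraction) × (respondent percentage − nonrespondent percentage)
     = 0.4 × (39 − 52.5) = 0.4 × -13.5 = -5.4.

-5.4 percentage points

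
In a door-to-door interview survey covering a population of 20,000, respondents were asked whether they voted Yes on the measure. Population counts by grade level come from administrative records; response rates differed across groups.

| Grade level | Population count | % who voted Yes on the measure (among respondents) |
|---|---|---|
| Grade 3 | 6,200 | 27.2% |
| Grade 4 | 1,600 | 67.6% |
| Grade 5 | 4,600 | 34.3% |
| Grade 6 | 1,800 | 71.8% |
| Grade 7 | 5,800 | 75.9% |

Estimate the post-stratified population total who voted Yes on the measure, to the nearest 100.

Each cell contributes its population count × the respondent rate:
  Grade 3: 6,200 × 27.2% = 1686.4
  Grade 4: 1,600 × 67.6% = 1081.6
  Grade 5: 4,600 × 34.3% = 1577.8
  Grade 6: 1,800 × 71.8% = 1292.4
  Grade 7: 5,800 × 75.9% = 4402.2
Estimated total = 10040.4 → 10,000.

10,000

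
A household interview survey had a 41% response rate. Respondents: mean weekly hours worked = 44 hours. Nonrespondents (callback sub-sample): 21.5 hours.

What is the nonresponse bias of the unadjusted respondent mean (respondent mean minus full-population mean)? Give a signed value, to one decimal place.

+13.3

Nonresponse fraction = 1 − 0.41 = 0.59.
Bias = (nonresponse fraction) × (respondent mean − nonrespondent mean)
     = 0.59 × (44 − 21.5) = 0.59 × 22.5 = 13.275.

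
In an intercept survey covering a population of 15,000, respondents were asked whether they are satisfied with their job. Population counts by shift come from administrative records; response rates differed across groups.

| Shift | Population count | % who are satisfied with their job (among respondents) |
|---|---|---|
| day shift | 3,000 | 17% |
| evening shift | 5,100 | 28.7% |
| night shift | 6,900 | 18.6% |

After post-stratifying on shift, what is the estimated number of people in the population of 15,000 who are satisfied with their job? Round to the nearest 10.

3,260

Each cell contributes its population count × the respondent rate:
  day shift: 3,000 × 17% = 510
  evening shift: 5,100 × 28.7% = 1463.7
  night shift: 6,900 × 18.6% = 1283.4
Estimated total = 3257.1 → 3,260.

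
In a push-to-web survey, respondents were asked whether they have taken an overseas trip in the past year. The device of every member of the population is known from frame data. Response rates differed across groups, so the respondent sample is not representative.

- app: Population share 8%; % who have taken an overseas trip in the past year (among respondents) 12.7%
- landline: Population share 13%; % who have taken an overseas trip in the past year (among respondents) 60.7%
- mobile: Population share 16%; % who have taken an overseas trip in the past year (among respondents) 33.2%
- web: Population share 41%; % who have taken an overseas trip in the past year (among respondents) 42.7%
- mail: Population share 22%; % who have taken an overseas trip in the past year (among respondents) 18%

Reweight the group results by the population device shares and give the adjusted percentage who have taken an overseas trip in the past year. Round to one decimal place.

Weight each group's respondent value by its population share:
  app: 0.08 × 12.7 = 1.016
  landline: 0.13 × 60.7 = 7.891
  mobile: 0.16 × 33.2 = 5.312
  web: 0.41 × 42.7 = 17.507
  mail: 0.22 × 18 = 3.96
Post-stratified estimate = 35.686 → 35.7%.

35.7%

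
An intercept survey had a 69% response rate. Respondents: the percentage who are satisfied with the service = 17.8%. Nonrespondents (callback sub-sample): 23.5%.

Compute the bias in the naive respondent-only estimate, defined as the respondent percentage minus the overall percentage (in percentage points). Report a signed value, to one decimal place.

Nonresponse fraction = 1 − 0.69 = 0.31.
Bias = (nonresponse fraction) × (respondent percentage − nonrespondent percentage)
     = 0.31 × (17.8 − 23.5) = 0.31 × -5.7 = -1.767.

-1.8 percentage points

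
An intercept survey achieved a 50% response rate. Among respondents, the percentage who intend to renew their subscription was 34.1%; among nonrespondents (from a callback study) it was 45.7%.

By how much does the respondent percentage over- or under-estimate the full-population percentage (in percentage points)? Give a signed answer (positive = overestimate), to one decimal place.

-5.8 percentage points

Nonresponse fraction = 1 − 0.5 = 0.5.
Bias = (nonresponse fraction) × (respondent percentage − nonrespondent percentage)
     = 0.5 × (34.1 − 45.7) = 0.5 × -11.6 = -5.8.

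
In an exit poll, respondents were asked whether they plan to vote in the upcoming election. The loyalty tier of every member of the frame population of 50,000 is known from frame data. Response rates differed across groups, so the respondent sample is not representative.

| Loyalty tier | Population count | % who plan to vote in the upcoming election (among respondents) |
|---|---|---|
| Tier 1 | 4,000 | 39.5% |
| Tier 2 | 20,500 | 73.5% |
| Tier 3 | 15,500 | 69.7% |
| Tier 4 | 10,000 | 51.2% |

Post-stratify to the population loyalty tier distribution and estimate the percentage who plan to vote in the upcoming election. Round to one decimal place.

65.1%

Reweight to the known loyalty tier distribution:
  Tier 1: (4,000/50,000) × 39.5 = 3.16
  Tier 2: (20,500/50,000) × 73.5 = 30.135
  Tier 3: (15,500/50,000) × 69.7 = 21.607
  Tier 4: (10,000/50,000) × 51.2 = 10.24
Post-stratified estimate = 65.142 → 65.1%.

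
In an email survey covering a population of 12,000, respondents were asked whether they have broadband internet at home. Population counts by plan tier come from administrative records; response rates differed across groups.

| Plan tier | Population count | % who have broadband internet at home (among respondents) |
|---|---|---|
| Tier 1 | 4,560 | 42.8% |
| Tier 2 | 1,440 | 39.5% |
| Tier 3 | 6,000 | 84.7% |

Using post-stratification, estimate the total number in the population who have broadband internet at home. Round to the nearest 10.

Each cell contributes its population count × the respondent rate:
  Tier 1: 4,560 × 42.8% = 1951.68
  Tier 2: 1,440 × 39.5% = 568.8
  Tier 3: 6,000 × 84.7% = 5082
Estimated total = 7602.48 → 7,600.

7,600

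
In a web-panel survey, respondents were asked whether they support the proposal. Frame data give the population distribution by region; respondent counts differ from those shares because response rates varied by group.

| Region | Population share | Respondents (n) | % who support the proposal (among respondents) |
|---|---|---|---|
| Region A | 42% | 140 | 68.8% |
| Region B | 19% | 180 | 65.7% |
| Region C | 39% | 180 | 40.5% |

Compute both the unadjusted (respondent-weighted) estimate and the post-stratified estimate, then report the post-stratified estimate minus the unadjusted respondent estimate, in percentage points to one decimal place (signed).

-0.3 percentage points

Unadjusted (pooled respondent) estimate weights by respondent counts:
  (140/500)×68.8 + (180/500)×65.7 + (180/500)×40.5 = 57.496%
Post-stratifying to population shares instead:
  0.42×68.8 + 0.19×65.7 + 0.39×40.5 = 57.174%
Difference = 57.174 − 57.496 = -0.322 pp.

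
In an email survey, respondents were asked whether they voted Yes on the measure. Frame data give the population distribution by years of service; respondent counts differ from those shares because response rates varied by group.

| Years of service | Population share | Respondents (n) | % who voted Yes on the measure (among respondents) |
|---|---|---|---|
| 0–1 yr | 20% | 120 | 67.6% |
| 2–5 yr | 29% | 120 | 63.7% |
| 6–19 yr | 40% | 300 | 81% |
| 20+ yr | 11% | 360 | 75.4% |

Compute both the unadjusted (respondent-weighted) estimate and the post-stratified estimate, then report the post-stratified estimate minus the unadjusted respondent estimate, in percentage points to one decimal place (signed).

-2.0 percentage points

Unadjusted (pooled respondent) estimate weights by respondent counts:
  (120/900)×67.6 + (120/900)×63.7 + (300/900)×81 + (360/900)×75.4 = 74.6667%
Post-stratifying to population shares instead:
  0.2×67.6 + 0.29×63.7 + 0.4×81 + 0.11×75.4 = 72.687%
Difference = 72.687 − 74.6667 = -1.9797 pp.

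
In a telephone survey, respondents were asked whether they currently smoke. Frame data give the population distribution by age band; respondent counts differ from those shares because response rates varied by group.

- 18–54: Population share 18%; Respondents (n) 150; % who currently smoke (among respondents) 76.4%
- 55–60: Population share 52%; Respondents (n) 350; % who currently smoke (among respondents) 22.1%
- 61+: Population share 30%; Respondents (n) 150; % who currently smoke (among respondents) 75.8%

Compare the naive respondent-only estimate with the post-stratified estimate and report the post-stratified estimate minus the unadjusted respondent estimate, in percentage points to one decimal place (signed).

Without adjustment, the pooled respondent share is:
  (150/650)×76.4 + (350/650)×22.1 + (150/650)×75.8 = 47.0231%
Reweighting by population age band shares:
  0.18×76.4 + 0.52×22.1 + 0.3×75.8 = 47.984%
Difference = 47.984 − 47.0231 = 0.9609 pp.

+1.0 percentage points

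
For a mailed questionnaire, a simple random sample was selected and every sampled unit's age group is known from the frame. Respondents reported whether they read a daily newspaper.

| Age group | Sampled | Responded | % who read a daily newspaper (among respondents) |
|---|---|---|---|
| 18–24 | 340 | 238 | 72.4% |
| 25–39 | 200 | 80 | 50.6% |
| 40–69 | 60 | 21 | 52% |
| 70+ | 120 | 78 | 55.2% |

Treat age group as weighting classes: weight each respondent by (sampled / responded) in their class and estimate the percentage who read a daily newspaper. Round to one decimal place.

Response rates by class: 18–24 238/340 = 70%, 25–39 80/200 = 40%, 40–69 21/60 = 35%, 70+ 78/120 = 65%.
Inverse-response-rate weighting restores each class to its sampled count, so class totals weight by n_sampled:
  18–24: 340 × 72.4 = 24616
  25–39: 200 × 50.6 = 10,120
  40–69: 60 × 52 = 3120
  70+: 120 × 55.2 = 6624
Adjusted estimate = 44,480 / 720 = 61.7778 → 61.8%.

61.8%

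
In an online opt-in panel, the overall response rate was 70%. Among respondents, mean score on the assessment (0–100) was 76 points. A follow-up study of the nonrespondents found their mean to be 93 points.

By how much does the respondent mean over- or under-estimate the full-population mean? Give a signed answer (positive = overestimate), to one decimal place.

Nonresponse fraction = 1 − 0.7 = 0.3.
Bias = (nonresponse fraction) × (respondent mean − nonrespondent mean)
     = 0.3 × (76 − 93) = 0.3 × -17 = -5.1.

-5.1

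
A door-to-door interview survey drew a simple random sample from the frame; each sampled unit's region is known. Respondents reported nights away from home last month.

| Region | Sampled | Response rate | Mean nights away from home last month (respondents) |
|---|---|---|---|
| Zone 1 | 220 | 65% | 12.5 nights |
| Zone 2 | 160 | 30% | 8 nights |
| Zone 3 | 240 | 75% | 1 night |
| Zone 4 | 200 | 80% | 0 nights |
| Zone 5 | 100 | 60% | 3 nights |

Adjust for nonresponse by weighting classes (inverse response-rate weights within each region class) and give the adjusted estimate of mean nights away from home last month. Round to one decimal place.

5.0

Inverse-response-rate weighting restores each class to its sampled count, so class totals weight by n_sampled:
  Zone 1: 220 × 12.5 = 2750
  Zone 2: 160 × 8 = 1280
  Zone 3: 240 × 1 = 240
  Zone 4: 200 × 0 = 0
  Zone 5: 100 × 3 = 300
Adjusted estimate = 4570 / 920 = 4.96739 → 5.0.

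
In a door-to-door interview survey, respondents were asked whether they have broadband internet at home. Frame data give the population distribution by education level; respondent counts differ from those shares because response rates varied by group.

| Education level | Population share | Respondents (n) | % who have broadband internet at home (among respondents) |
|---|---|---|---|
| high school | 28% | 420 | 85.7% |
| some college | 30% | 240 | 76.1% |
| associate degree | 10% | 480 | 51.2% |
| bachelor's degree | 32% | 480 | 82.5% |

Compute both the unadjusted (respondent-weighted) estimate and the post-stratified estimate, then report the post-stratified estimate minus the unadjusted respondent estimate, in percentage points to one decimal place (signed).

Without adjustment, the pooled respondent share is:
  (420/1620)×85.7 + (240/1620)×76.1 + (480/1620)×51.2 + (480/1620)×82.5 = 73.1074%
Reweighting by population education level shares:
  0.28×85.7 + 0.3×76.1 + 0.1×51.2 + 0.32×82.5 = 78.346%
Difference = 78.346 − 73.1074 = 5.2386 pp.

+5.2 percentage points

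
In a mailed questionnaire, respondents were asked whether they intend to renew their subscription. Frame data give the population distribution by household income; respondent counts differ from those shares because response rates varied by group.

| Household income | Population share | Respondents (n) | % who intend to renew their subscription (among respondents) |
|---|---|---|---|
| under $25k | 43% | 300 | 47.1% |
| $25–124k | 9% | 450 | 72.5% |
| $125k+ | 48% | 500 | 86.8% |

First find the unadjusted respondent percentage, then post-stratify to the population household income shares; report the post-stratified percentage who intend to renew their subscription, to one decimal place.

Unadjusted (pooled respondent) estimate weights by respondent counts:
  (300/1250)×47.1 + (450/1250)×72.5 + (500/1250)×86.8 = 72.124%
Post-stratifying to population shares instead:
  0.43×47.1 + 0.09×72.5 + 0.48×86.8 = 68.442%

68.4%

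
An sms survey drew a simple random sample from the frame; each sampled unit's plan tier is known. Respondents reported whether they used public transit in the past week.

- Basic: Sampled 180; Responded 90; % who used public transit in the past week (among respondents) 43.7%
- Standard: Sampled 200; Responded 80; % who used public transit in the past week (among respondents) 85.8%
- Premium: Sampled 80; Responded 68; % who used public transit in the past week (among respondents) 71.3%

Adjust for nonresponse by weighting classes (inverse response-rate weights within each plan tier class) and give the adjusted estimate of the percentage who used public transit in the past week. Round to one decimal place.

66.8%

Response rates by class: Basic 90/180 = 50%, Standard 80/200 = 40%, Premium 68/80 = 85%.
Weighting each respondent by the inverse class response rate inflates each class back to its sampled size, so the class weight is n_sampled:
  Basic: 180 × 43.7 = 7866
  Standard: 200 × 85.8 = 17,160
  Premium: 80 × 71.3 = 5704
Adjusted estimate = 30,730 / 460 = 66.8043 → 66.8%.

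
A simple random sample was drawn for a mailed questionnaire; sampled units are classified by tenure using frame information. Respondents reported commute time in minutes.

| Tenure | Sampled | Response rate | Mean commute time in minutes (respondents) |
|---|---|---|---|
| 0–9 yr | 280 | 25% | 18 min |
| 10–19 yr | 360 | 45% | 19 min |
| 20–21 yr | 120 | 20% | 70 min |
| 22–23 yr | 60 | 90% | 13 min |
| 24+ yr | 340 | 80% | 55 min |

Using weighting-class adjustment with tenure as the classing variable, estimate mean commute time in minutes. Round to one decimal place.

With weight = n_sampled/n_responded per class, the weighted class total is n_sampled:
  0–9 yr: 280 × 18 = 5040
  10–19 yr: 360 × 19 = 6840
  20–21 yr: 120 × 70 = 8400
  22–23 yr: 60 × 13 = 780
  24+ yr: 340 × 55 = 18,700
Adjusted estimate = 39,760 / 1,160 = 34.2759 → 34.3.

34.3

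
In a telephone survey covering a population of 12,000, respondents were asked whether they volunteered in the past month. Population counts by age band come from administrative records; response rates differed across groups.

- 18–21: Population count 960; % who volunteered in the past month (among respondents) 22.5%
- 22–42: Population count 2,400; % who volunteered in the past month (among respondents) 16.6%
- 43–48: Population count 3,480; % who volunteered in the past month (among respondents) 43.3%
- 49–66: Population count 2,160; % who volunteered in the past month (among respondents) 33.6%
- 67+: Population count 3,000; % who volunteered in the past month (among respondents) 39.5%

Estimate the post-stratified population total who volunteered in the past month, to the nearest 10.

Apply each group's respondent rate to its population count:
  18–21: 960 × 22.5% = 216
  22–42: 2,400 × 16.6% = 398.4
  43–48: 3,480 × 43.3% = 1506.84
  49–66: 2,160 × 33.6% = 725.76
  67+: 3,000 × 39.5% = 1185
Estimated total = 4032 → 4,030.

4,030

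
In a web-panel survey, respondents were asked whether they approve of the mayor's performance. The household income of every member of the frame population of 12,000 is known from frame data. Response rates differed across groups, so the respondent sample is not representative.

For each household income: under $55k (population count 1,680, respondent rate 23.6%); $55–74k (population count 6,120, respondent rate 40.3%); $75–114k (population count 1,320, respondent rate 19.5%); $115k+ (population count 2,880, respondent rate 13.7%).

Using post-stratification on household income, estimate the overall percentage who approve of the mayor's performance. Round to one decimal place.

29.3%

Reweight to the known household income distribution:
  under $55k: (1,680/12,000) × 23.6 = 3.304
  $55–74k: (6,120/12,000) × 40.3 = 20.553
  $75–114k: (1,320/12,000) × 19.5 = 2.145
  $115k+: (2,880/12,000) × 13.7 = 3.288
Post-stratified estimate = 29.29 → 29.3%.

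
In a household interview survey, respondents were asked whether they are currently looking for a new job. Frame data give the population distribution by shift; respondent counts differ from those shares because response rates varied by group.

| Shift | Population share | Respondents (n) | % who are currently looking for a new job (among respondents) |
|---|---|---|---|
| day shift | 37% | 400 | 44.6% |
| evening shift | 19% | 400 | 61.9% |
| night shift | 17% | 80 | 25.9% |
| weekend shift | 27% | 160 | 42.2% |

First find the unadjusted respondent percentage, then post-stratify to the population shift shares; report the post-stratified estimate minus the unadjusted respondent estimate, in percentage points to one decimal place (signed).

-5.4 percentage points

Unadjusted (pooled respondent) estimate weights by respondent counts:
  (400/1040)×44.6 + (400/1040)×61.9 + (80/1040)×25.9 + (160/1040)×42.2 = 49.4462%
Post-stratified estimate weights by population shares:
  0.37×44.6 + 0.19×61.9 + 0.17×25.9 + 0.27×42.2 = 44.06%
Difference = 44.06 − 49.4462 = -5.3862 pp.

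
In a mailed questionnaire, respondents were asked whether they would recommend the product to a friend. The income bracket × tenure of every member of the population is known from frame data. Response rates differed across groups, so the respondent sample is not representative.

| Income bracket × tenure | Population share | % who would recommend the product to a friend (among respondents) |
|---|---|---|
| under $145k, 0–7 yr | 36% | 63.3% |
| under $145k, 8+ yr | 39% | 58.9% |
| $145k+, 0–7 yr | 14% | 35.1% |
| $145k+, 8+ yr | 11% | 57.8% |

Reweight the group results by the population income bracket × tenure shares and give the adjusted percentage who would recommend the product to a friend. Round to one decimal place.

57.0%

Reweight to the known income bracket × tenure distribution:
  under $145k, 0–7 yr: 0.36 × 63.3 = 22.788
  under $145k, 8+ yr: 0.39 × 58.9 = 22.971
  $145k+, 0–7 yr: 0.14 × 35.1 = 4.914
  $145k+, 8+ yr: 0.11 × 57.8 = 6.358
Post-stratified estimate = 57.031 → 57.0%.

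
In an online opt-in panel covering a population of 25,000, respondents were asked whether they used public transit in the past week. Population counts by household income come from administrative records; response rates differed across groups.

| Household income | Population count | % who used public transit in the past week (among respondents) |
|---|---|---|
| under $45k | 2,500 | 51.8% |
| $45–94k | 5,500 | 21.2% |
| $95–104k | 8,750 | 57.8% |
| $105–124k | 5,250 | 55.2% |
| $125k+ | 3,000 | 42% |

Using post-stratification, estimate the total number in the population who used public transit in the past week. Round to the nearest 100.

11,700

Estimated count per cell = population count × respondent percentage:
  under $45k: 2,500 × 51.8% = 1295
  $45–94k: 5,500 × 21.2% = 1166
  $95–104k: 8,750 × 57.8% = 5057.5
  $105–124k: 5,250 × 55.2% = 2898
  $125k+: 3,000 × 42% = 1260
Estimated total = 11676.5 → 11,700.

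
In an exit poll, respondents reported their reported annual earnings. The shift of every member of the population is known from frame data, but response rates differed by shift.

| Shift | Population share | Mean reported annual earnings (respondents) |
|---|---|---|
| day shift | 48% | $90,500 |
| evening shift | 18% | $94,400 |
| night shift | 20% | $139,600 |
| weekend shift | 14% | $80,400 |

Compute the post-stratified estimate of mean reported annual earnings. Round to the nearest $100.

Reweight to the known shift distribution:
  day shift: 0.48 × 90,500 = 43,440
  evening shift: 0.18 × 94,400 = 16,992
  night shift: 0.2 × 139,600 = 27,920
  weekend shift: 0.14 × 80,400 = 11,256
Post-stratified estimate = 99,608 → $99,600.

$99,600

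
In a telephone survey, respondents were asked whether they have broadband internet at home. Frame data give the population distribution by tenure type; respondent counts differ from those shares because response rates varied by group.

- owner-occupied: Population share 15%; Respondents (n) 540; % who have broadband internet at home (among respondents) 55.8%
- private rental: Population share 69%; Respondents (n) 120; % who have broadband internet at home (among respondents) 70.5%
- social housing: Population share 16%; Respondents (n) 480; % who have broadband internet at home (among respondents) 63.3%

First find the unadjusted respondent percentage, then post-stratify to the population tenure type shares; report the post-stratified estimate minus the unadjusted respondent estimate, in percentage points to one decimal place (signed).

Naive respondent-only estimate (weights = respondent counts):
  (540/1140)×55.8 + (120/1140)×70.5 + (480/1140)×63.3 = 60.5053%
Post-stratified estimate weights by population shares:
  0.15×55.8 + 0.69×70.5 + 0.16×63.3 = 67.143%
Difference = 67.143 − 60.5053 = 6.6377 pp.

+6.6 percentage points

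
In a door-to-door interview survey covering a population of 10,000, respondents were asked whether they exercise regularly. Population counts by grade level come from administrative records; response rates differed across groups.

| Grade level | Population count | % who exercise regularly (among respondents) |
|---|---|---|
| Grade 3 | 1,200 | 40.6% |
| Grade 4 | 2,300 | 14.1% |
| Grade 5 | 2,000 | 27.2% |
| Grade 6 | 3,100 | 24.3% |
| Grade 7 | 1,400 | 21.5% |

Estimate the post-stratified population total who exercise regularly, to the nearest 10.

2,410

Each cell contributes its population count × the respondent rate:
  Grade 3: 1,200 × 40.6% = 487.2
  Grade 4: 2,300 × 14.1% = 324.3
  Grade 5: 2,000 × 27.2% = 544
  Grade 6: 3,100 × 24.3% = 753.3
  Grade 7: 1,400 × 21.5% = 301
Estimated total = 2409.8 → 2,410.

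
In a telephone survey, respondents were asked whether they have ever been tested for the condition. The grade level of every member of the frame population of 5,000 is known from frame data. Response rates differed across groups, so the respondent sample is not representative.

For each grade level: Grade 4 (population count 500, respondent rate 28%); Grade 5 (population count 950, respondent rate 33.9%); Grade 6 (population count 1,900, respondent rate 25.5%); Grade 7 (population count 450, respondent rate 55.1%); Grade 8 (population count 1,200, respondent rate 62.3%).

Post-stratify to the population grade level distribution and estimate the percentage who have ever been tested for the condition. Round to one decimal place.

Each cell contributes population-share × respondent value:
  Grade 4: (500/5,000) × 28 = 2.8
  Grade 5: (950/5,000) × 33.9 = 6.441
  Grade 6: (1,900/5,000) × 25.5 = 9.69
  Grade 7: (450/5,000) × 55.1 = 4.959
  Grade 8: (1,200/5,000) × 62.3 = 14.952
Post-stratified estimate = 38.842 → 38.8%.

38.8%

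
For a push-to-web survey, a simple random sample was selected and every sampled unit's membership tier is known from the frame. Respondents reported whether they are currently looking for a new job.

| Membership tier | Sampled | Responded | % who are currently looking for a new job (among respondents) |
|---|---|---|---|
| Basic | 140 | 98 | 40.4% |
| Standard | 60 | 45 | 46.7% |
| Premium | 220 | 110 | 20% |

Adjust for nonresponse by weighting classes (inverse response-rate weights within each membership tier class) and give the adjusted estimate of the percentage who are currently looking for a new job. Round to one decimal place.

30.6%

Class response rates: Basic 98/140 = 70%, Standard 45/60 = 75%, Premium 110/220 = 50%.
Weighting each respondent by the inverse class response rate inflates each class back to its sampled size, so the class weight is n_sampled:
  Basic: 140 × 40.4 = 5656
  Standard: 60 × 46.7 = 2802
  Premium: 220 × 20 = 4400
Adjusted estimate = 12,858 / 420 = 30.6143 → 30.6%.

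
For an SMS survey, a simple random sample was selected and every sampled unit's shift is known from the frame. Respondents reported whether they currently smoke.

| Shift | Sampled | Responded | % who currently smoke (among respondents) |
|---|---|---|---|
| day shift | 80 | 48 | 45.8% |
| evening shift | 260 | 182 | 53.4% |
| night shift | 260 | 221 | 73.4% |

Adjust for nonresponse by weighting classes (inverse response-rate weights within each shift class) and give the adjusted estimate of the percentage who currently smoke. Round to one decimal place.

Class response rates: day shift 48/80 = 60%, evening shift 182/260 = 70%, night shift 221/260 = 85%.
Each respondent's weight = sampled/responded in their class; summing within a class gives n_sampled, so:
  day shift: 80 × 45.8 = 3664
  evening shift: 260 × 53.4 = 13,884
  night shift: 260 × 73.4 = 19,084
Adjusted estimate = 36,632 / 600 = 61.0533 → 61.1%.

61.1%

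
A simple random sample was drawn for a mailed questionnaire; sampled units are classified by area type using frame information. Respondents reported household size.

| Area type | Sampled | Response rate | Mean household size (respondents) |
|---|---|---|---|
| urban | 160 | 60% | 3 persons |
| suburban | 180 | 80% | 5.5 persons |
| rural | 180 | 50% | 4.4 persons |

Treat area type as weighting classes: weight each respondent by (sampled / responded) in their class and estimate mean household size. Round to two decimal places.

Inverse-response-rate weighting restores each class to its sampled count, so class totals weight by n_sampled:
  urban: 160 × 3 = 480
  suburban: 180 × 5.5 = 990
  rural: 180 × 4.4 = 792
Adjusted estimate = 2262 / 520 = 4.35 → 4.35.

4.35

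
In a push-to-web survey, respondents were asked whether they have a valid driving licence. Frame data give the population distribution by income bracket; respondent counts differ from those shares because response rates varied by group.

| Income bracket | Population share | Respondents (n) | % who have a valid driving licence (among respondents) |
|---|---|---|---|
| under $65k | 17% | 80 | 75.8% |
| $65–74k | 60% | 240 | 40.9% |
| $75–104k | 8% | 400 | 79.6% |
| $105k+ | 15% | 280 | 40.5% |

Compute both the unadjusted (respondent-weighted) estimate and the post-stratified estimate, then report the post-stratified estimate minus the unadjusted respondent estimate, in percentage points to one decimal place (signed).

-9.2 percentage points

Without adjustment, the pooled respondent share is:
  (80/1000)×75.8 + (240/1000)×40.9 + (400/1000)×79.6 + (280/1000)×40.5 = 59.06%
Post-stratified estimate weights by population shares:
  0.17×75.8 + 0.6×40.9 + 0.08×79.6 + 0.15×40.5 = 49.869%
Difference = 49.869 − 59.06 = -9.191 pp.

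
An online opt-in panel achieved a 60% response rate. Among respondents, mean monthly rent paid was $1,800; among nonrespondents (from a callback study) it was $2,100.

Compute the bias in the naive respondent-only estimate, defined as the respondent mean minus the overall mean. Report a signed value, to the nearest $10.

-$120

Nonresponse fraction = 1 − 0.6 = 0.4.
Bias = (nonresponse fraction) × (respondent mean − nonrespondent mean)
     = 0.4 × (1800 − 2100) = 0.4 × -300 = -120.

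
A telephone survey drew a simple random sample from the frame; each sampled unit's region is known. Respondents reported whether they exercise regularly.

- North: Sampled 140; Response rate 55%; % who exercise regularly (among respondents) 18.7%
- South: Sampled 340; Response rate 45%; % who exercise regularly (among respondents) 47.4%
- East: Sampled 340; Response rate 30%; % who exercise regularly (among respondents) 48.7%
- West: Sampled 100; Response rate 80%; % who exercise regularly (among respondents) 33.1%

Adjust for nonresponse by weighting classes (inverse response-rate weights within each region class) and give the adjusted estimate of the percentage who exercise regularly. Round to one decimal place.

Each respondent's weight = sampled/responded in their class; summing within a class gives n_sampled, so:
  North: 140 × 18.7 = 2618
  South: 340 × 47.4 = 16,116
  East: 340 × 48.7 = 16,558
  West: 100 × 33.1 = 3310
Adjusted estimate = 38,602 / 920 = 41.9587 → 42.0%.

42.0%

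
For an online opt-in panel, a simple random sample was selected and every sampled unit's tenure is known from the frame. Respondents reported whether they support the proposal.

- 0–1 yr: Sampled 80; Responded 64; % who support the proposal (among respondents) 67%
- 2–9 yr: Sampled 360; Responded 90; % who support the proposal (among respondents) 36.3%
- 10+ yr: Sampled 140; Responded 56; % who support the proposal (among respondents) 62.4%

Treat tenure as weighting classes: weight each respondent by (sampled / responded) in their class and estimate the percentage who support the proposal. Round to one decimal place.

46.8%

Response rates by class: 0–1 yr 64/80 = 80%, 2–9 yr 90/360 = 25%, 10+ yr 56/140 = 40%.
Each respondent's weight = sampled/responded in their class; summing within a class gives n_sampled, so:
  0–1 yr: 80 × 67 = 5360
  2–9 yr: 360 × 36.3 = 13068
  10+ yr: 140 × 62.4 = 8736
Adjusted estimate = 27,164 / 580 = 46.8345 → 46.8%.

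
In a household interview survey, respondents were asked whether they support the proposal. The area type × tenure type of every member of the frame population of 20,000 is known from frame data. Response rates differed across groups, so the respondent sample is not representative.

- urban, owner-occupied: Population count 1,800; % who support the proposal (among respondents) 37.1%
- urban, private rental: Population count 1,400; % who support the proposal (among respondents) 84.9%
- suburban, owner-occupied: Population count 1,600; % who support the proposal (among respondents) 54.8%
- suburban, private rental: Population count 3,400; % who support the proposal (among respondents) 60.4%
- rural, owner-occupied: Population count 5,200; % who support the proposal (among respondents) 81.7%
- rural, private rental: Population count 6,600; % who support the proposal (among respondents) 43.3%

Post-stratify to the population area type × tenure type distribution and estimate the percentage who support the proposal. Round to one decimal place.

Reweight to the known area type × tenure type distribution:
  urban, owner-occupied: (1,800/20,000) × 37.1 = 3.339
  urban, private rental: (1,400/20,000) × 84.9 = 5.943
  suburban, owner-occupied: (1,600/20,000) × 54.8 = 4.384
  suburban, private rental: (3,400/20,000) × 60.4 = 10.268
  rural, owner-occupied: (5,200/20,000) × 81.7 = 21.242
  rural, private rental: (6,600/20,000) × 43.3 = 14.289
Post-stratified estimate = 59.465 → 59.5%.

59.5%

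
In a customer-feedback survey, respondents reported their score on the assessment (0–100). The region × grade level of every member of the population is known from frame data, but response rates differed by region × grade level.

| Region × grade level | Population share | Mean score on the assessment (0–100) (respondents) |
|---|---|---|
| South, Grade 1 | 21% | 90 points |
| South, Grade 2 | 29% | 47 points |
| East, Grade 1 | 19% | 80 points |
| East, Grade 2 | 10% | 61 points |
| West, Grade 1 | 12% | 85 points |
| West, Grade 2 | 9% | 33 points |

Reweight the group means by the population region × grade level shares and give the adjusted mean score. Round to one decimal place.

Each cell contributes population-share × respondent value:
  South, Grade 1: 0.21 × 90 = 18.9
  South, Grade 2: 0.29 × 47 = 13.63
  East, Grade 1: 0.19 × 80 = 15.2
  East, Grade 2: 0.1 × 61 = 6.1
  West, Grade 1: 0.12 × 85 = 10.2
  West, Grade 2: 0.09 × 33 = 2.97
Post-stratified estimate = 67 → 67.0.

67.0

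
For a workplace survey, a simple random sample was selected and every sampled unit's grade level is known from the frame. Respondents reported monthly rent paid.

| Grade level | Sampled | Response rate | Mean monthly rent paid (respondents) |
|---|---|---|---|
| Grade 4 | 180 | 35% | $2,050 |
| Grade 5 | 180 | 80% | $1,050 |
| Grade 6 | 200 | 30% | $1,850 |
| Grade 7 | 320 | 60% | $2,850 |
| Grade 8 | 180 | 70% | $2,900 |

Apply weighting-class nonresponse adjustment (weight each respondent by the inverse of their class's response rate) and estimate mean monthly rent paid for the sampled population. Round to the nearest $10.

Each respondent's weight = sampled/responded in their class; summing within a class gives n_sampled, so:
  Grade 4: 180 × 2050 = 369,000
  Grade 5: 180 × 1050 = 189,000
  Grade 6: 200 × 1850 = 370,000
  Grade 7: 320 × 2850 = 912,000
  Grade 8: 180 × 2900 = 522,000
Adjusted estimate = 2,362,000 / 1,060 = 2228.3 → $2,230.

$2,230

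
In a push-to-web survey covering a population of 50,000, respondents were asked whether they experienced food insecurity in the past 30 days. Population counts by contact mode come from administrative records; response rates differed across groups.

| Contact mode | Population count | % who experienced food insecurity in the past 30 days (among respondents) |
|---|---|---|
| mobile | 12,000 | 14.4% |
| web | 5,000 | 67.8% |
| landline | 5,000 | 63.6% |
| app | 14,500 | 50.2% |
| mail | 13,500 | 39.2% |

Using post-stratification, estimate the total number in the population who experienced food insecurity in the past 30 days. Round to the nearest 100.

20,900

Estimated count per cell = population count × respondent percentage:
  mobile: 12,000 × 14.4% = 1728
  web: 5,000 × 67.8% = 3390
  landline: 5,000 × 63.6% = 3180
  app: 14,500 × 50.2% = 7279
  mail: 13,500 × 39.2% = 5292
Estimated total = 20,869 → 20,900.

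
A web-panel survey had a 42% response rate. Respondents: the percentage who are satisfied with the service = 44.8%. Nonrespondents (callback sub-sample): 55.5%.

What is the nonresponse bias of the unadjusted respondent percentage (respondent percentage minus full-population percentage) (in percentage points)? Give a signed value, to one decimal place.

-6.2 percentage points

Nonresponse fraction = 1 − 0.42 = 0.58.
Bias = (nonresponse fraction) × (respondent percentage − nonrespondent percentage)
     = 0.58 × (44.8 − 55.5) = 0.58 × -10.7 = -6.206.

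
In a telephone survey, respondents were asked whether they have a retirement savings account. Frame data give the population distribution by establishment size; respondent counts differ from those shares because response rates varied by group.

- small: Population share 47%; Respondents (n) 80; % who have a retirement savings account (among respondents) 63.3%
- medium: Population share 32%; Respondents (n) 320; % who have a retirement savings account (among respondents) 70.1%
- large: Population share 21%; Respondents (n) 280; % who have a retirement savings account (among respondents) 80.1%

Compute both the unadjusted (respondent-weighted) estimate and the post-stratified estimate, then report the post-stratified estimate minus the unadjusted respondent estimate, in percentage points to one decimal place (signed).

-4.4 percentage points

Without adjustment, the pooled respondent share is:
  (80/680)×63.3 + (320/680)×70.1 + (280/680)×80.1 = 73.4176%
Reweighting by population establishment size shares:
  0.47×63.3 + 0.32×70.1 + 0.21×80.1 = 69.004%
Difference = 69.004 − 73.4176 = -4.4136 pp.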